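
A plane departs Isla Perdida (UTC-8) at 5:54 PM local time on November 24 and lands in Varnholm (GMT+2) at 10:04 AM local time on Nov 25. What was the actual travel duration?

6 hours 10 minutes

Varnholm is 10:00 ahead of Isla Perdida.
Clock-face elapsed time (ignoring zones) is 16 hours 10 minutes.
Actual elapsed = 16 hours 10 minutes − 10:00 = 6 hours 10 minutes.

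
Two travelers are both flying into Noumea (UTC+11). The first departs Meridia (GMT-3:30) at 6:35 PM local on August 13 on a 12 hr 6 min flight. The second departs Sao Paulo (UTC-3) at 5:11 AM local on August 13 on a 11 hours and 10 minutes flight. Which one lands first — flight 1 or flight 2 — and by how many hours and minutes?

the second, by 14 hours 50 minutes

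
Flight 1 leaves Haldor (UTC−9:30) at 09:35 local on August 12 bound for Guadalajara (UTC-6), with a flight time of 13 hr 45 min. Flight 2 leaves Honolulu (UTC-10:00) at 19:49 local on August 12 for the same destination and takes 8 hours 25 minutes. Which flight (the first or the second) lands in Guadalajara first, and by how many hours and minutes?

the first, by 5 hours 24 minutes

Flight 1 in UTC: 09:35 + 9:30 = 19:05 on Aug 12.
+13 hours 45 minutes → arrive 08:50 UTC on Aug 13.
Flight 2 in UTC: 19:49 + 10:00 = 05:49 on Aug 13.
+8 hours and 25 minutes → arrive 14:14 UTC on Aug 13.
Flight 1 lands earlier by 5 hours 24 minutes.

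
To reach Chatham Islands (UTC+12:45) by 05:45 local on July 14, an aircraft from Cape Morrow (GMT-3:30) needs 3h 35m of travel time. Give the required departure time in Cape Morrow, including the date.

09:55 on Jul 13

Target arrival in UTC: 05:45 − 12:45 = 17:00 on Jul 13.
Subtract 3 hours and 35 minutes → departure 13:25 UTC on Jul 13.
Cape Morrow is UTC−3:30: 13:25 − 3:30 = 09:55 on Jul 13.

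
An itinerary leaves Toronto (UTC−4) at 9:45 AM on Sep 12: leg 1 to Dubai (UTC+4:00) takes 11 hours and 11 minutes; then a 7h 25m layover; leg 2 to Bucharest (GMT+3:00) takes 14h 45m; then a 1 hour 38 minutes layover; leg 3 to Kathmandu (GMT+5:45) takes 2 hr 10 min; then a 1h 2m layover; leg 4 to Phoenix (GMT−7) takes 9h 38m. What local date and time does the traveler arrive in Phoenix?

Convert departure to UTC: 9:45 AM + 4:00 = 1:45 PM UTC on Sep 12.
Add 11 hours 11 minutes leg 1 → 12:56 AM UTC (Sep 13).
Add 7 hours and 25 minutes layover in Dubai → 8:21 AM UTC.
Add 14 hours and 45 minutes leg 2 → 11:06 PM UTC.
Add 1 hour 38 minutes layover in Bucharest → 12:44 AM UTC (Sep 14).
Add 2 hours 10 minutes leg 3 → 2:54 AM UTC.
Add 1 hour 2 minutes layover in Kathmandu → 3:56 AM UTC.
Add 9 hours 38 minutes leg 4 → 1:34 PM UTC.
Phoenix is UTC−7:00, so local arrival = 1:34 PM − 7:00 = 6:34 AM on Sep 14.

6:34 AM on September 14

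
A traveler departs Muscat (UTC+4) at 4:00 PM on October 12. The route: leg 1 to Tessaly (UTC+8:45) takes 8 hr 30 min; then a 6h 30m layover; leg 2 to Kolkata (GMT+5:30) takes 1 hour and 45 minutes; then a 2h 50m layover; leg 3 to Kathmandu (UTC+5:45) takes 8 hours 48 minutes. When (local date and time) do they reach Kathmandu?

10:08 PM on Oct 13

Convert departure to UTC: 4:00 PM − 4:00 = 12:00 PM UTC on Oct 12.
Add 8 hours and 30 minutes leg 1 → 8:30 PM UTC.
Add 6 hours 30 minutes layover in Tessaly → 3:00 AM UTC (Oct 13).
Add 1 hour and 45 minutes leg 2 → 4:45 AM UTC.
Add 2 hours and 50 minutes layover in Kolkata → 7:35 AM UTC.
Add 8 hours 48 minutes leg 3 → 4:23 PM UTC.
Kathmandu is UTC+5:45, so local arrival = 4:23 PM + 5:45 = 10:08 PM on Oct 13.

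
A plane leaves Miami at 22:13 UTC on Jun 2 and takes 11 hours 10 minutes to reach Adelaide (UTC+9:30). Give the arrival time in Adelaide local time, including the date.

18:53 on Jun 3

Departure is given in UTC: 22:13 on Jun 2.
Add 11 hours 10 minutes → 09:23 UTC (Jun 3).
Adelaide is UTC+9:30: 09:23 + 9:30 = 18:53 on Jun 3.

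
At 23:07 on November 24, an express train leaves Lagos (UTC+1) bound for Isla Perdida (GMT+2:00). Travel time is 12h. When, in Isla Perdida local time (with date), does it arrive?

Convert departure to UTC: 23:07 − 1:00 = 22:07 UTC on Nov 24.
Add 12 hours travel time → 10:07 UTC (Nov 25).
Isla Perdida is UTC+2:00, so local arrival = 10:07 + 2:00 = 12:07 on Nov 25.

12:07 on November 25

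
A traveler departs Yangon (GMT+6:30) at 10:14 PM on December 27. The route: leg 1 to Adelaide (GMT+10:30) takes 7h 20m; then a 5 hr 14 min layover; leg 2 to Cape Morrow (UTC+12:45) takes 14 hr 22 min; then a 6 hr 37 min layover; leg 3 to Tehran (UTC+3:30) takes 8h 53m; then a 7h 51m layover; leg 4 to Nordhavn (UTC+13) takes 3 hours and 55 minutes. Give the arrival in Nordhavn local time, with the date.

10:56 AM on December 30

Convert departure to UTC: 10:14 PM − 6:30 = 3:44 PM UTC on Dec 27.
Add 7 hours 20 minutes leg 1 → 11:04 PM UTC.
Add 5 hours 14 minutes layover in Adelaide → 4:18 AM UTC (Dec 28).
Add 14 hours 22 minutes leg 2 → 6:40 PM UTC.
Add 6 hours and 37 minutes layover in Cape Morrow → 1:17 AM UTC (Dec 29).
Add 8 hours 53 minutes leg 3 → 10:10 AM UTC.
Add 7 hours and 51 minutes layover in Tehran → 6:01 PM UTC.
Add 3 hours 55 minutes leg 4 → 9:56 PM UTC.
Nordhavn is UTC+13:00, so local arrival = 9:56 PM + 13:00 = 10:56 AM on Dec 30.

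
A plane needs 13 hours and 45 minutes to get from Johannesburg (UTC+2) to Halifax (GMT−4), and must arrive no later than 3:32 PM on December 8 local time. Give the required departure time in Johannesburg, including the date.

Target arrival in UTC: 3:32 PM + 4:00 = 7:32 PM on Dec 8.
Subtract 13 hours and 45 minutes → departure 5:47 AM UTC on Dec 8.
Johannesburg is UTC+2:00: 5:47 AM + 2:00 = 7:47 AM on Dec 8.

7:47 AM on Dec 8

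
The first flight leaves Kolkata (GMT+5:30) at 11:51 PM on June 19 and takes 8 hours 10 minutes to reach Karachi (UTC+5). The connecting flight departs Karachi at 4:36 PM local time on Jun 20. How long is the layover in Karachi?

9 hours 5 minutes

Convert departure to UTC: 11:51 PM − 5:30 = 6:21 PM UTC on Jun 19.
Add 8 hours and 10 minutes flight time → 2:31 AM UTC (Jun 20).
Karachi is UTC+5:00, so local arrival = 2:31 AM + 5:00 = 7:31 AM on Jun 20.
Layover = 4:36 PM − 7:31 AM = 9 hours 5 minutes.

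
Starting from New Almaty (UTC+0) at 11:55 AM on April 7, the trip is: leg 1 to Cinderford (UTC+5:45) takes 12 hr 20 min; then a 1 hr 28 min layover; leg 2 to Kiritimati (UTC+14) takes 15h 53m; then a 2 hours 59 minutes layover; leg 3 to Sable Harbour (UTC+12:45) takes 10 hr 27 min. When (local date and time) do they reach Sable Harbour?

7:47 PM on April 9

New Almaty is at UTC+0, so departure is already 11:55 AM UTC on Apr 7.
Add 12 hours and 20 minutes leg 1 → 12:15 AM UTC (Apr 8).
Add 1 hour and 28 minutes layover in Cinderford → 1:43 AM UTC.
Add 15 hours and 53 minutes leg 2 → 5:36 PM UTC.
Add 2 hours and 59 minutes layover in Kiritimati → 8:35 PM UTC.
Add 10 hours 27 minutes leg 3 → 7:02 AM UTC (Apr 9).
Sable Harbour is UTC+12:45, so local arrival = 7:02 AM + 12:45 = 7:47 PM on Apr 9.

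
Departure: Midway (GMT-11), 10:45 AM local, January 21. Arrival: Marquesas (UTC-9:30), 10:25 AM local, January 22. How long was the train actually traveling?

Departure in UTC: 10:45 AM + 11:00 = 9:45 PM on Jan 21.
Arrival in UTC: 10:25 AM + 9:30 = 7:55 PM on Jan 22.
Elapsed = 7:55 PM − 9:45 PM (+1 day) = 22 hours 10 minutes.

22 hours 10 minutes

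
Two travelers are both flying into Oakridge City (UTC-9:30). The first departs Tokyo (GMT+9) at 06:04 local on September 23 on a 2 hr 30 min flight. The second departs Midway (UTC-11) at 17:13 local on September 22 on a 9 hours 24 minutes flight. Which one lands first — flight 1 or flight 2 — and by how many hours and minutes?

Flight 1 in UTC: 06:04 − 9:00 = 21:04 on Sep 22.
+2 hours and 30 minutes → arrive 23:34 UTC on Sep 22.
Flight 2 in UTC: 17:13 + 11:00 = 04:13 on Sep 23.
+9 hours 24 minutes → arrive 13:37 UTC on Sep 23.
Flight 1 lands earlier by 14 hours 3 minutes.

the first, by 14 hours 3 minutes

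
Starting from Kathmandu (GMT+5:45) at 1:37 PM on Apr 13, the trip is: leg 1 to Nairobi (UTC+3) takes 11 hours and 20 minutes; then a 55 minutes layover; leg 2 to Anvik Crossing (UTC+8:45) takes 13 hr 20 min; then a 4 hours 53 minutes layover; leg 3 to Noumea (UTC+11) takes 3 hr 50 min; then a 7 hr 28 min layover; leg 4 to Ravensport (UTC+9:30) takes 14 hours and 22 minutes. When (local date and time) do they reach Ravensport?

Convert departure to UTC: 1:37 PM − 5:45 = 7:52 AM UTC on Apr 13.
Add 11 hours 20 minutes leg 1 → 7:12 PM UTC.
Add 55 minutes layover in Nairobi → 8:07 PM UTC.
Add 13 hours 20 minutes leg 2 → 9:27 AM UTC (Apr 14).
Add 4 hours 53 minutes layover in Anvik Crossing → 2:20 PM UTC.
Add 3 hours and 50 minutes leg 3 → 6:10 PM UTC.
Add 7 hours and 28 minutes layover in Noumea → 1:38 AM UTC (Apr 15).
Add 14 hours 22 minutes leg 4 → 4:00 PM UTC.
Ravensport is UTC+9:30, so local arrival = 4:00 PM + 9:30 = 1:30 AM on Apr 16.

1:30 AM on April 16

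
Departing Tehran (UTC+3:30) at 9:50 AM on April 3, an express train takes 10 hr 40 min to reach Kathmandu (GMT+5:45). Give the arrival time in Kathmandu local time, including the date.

10:45 PM on April 3

Convert departure to UTC: 9:50 AM − 3:30 = 6:20 AM UTC on Apr 3.
Add 10 hours 40 minutes travel time → 5:00 PM UTC.
Kathmandu is UTC+5:45, so local arrival = 5:00 PM + 5:45 = 10:45 PM on Apr 3.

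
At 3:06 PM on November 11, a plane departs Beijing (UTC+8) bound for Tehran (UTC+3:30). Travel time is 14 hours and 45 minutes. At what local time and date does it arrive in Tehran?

1:21 AM on November 12

Convert departure to UTC: 3:06 PM − 8:00 = 7:06 AM UTC on Nov 11.
Add 14 hours and 45 minutes travel time → 9:51 PM UTC.
Tehran is UTC+3:30, so local arrival = 9:51 PM + 3:30 = 1:21 AM on Nov 12.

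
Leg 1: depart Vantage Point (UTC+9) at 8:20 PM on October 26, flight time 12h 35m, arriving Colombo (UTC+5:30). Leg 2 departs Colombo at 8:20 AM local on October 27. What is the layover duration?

2 hours 55 minutes

Convert departure to UTC: 8:20 PM − 9:00 = 11:20 AM UTC on Oct 26.
Add 12 hours 35 minutes flight time → 11:55 PM UTC.
Colombo is UTC+5:30, so local arrival = 11:55 PM + 5:30 = 5:25 AM on Oct 27.
Layover = 8:20 AM − 5:25 AM = 2 hours 55 minutes.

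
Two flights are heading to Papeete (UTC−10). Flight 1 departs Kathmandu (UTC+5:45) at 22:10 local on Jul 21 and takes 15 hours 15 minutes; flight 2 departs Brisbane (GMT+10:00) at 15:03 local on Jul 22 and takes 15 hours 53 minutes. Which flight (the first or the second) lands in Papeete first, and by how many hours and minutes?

Flight 1 in UTC: 22:10 − 5:45 = 16:25 on Jul 21.
+15 hours 15 minutes → arrive 07:40 UTC on Jul 22.
Flight 2 in UTC: 15:03 − 10:00 = 05:03 on Jul 22.
+15 hours 53 minutes → arrive 20:56 UTC on Jul 22.
Flight 1 lands earlier by 13 hours 16 minutes.

the first, by 13 hours 16 minutes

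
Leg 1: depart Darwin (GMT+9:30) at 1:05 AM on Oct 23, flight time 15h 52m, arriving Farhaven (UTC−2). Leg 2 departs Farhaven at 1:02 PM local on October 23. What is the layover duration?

Convert departure to UTC: 1:05 AM − 9:30 = 3:35 PM UTC on Oct 22.
Add 15 hours and 52 minutes flight time → 7:27 AM UTC (Oct 23).
Farhaven is UTC−2:00, so local arrival = 7:27 AM − 2:00 = 5:27 AM on Oct 23.
Layover = 1:02 PM − 5:27 AM = 7 hours 35 minutes.

7 hours 35 minutes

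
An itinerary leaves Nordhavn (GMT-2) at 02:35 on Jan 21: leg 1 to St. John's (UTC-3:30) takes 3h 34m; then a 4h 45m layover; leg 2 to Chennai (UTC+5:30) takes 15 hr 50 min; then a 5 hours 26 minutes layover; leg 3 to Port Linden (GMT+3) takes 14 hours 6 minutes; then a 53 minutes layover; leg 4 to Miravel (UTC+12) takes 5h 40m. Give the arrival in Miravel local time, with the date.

18:49 on January 23

Convert departure to UTC: 02:35 + 2:00 = 04:35 UTC on Jan 21.
Add 3 hours and 34 minutes leg 1 → 08:09 UTC.
Add 4 hours and 45 minutes layover in St. John's → 12:54 UTC.
Add 15 hours 50 minutes leg 2 → 04:44 UTC (Jan 22).
Add 5 hours 26 minutes layover in Chennai → 10:10 UTC.
Add 14 hours and 6 minutes leg 3 → 00:16 UTC (Jan 23).
Add 53 minutes layover in Port Linden → 01:09 UTC.
Add 5 hours 40 minutes leg 4 → 06:49 UTC.
Miravel is UTC+12:00, so local arrival = 06:49 + 12:00 = 18:49 on Jan 23.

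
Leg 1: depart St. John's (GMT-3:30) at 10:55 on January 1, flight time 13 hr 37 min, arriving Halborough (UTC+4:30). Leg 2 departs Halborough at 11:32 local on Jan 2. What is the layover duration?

3 hours

Convert departure to UTC: 10:55 + 3:30 = 14:25 UTC on Jan 1.
Add 13 hours 37 minutes flight time → 04:02 UTC (Jan 2).
Halborough is UTC+4:30, so local arrival = 04:02 + 4:30 = 08:32 on Jan 2.
Layover = 11:32 − 08:32 = 3 hours.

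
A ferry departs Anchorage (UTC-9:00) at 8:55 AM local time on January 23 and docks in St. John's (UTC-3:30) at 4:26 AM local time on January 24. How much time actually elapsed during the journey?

14 hours 1 minute

Departure in UTC: 8:55 AM + 9:00 = 5:55 PM on Jan 23.
Arrival in UTC: 4:26 AM + 3:30 = 7:56 AM on Jan 24.
Elapsed = 7:56 AM − 5:55 PM (+1 day) = 14 hours 1 minute.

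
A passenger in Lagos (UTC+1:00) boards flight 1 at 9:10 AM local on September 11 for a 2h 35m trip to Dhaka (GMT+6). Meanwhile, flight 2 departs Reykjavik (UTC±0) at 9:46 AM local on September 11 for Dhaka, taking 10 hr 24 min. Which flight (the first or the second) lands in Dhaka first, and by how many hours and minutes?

the first, by 9 hours 25 minutes

Flight 1 in UTC: 9:10 AM − 1:00 = 8:10 AM on Sep 11.
+2 hours 35 minutes → arrive 10:45 AM UTC on Sep 11.
Flight 2 departs at 9:46 AM UTC (Sep 11).
+10 hours and 24 minutes → arrive 8:10 PM UTC on Sep 11.
Flight 1 lands earlier by 9 hours 25 minutes.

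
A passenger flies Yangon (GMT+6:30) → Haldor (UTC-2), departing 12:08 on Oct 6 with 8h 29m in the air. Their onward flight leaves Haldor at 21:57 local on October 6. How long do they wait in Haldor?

Convert departure to UTC: 12:08 − 6:30 = 05:38 UTC on Oct 6.
Add 8 hours 29 minutes flight time → 14:07 UTC.
Haldor is UTC−2:00, so local arrival = 14:07 − 2:00 = 12:07 on Oct 6.
Layover = 21:57 − 12:07 = 9 hours 50 minutes.

9 hours 50 minutes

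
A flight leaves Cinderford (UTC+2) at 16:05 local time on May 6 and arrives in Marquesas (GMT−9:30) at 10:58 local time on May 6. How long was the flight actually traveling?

Departure in UTC: 16:05 − 2:00 = 14:05 on May 6.
Arrival in UTC: 10:58 + 9:30 = 20:28 on May 6.
Elapsed = 20:28 − 14:05 = 6 hours 23 minutes.

6 hours 23 minutes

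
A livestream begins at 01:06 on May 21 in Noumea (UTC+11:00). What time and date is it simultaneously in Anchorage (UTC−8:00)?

06:06 on May 20

Anchorage is 19:00 behind Noumea.
Shift by the zone difference: 01:06 − 19:00 = 06:06 on May 20 in Anchorage.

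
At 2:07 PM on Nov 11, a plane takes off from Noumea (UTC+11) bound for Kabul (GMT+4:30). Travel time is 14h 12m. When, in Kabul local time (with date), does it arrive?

Kabul is 6:30 behind Noumea.
After 14 hours 12 minutes it is 4:19 AM (Nov 12) in Noumea.
Shift by the zone difference: 4:19 AM − 6:30 = 9:49 PM on Nov 11 in Kabul.

9:49 PM on Nov 11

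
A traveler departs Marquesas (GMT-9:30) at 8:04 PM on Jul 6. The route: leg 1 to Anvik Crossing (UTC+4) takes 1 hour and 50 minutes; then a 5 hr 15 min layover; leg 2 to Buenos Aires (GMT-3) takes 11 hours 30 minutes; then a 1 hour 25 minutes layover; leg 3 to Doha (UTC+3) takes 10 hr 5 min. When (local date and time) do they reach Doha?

2:39 PM on July 8

Convert departure to UTC: 8:04 PM + 9:30 = 5:34 AM UTC on Jul 7.
Add 1 hour 50 minutes leg 1 → 7:24 AM UTC.
Add 5 hours and 15 minutes layover in Anvik Crossing → 12:39 PM UTC.
Add 11 hours and 30 minutes leg 2 → 12:09 AM UTC (Jul 8).
Add 1 hour 25 minutes layover in Buenos Aires → 1:34 AM UTC.
Add 10 hours and 5 minutes leg 3 → 11:39 AM UTC.
Doha is UTC+3:00, so local arrival = 11:39 AM + 3:00 = 2:39 PM on Jul 8.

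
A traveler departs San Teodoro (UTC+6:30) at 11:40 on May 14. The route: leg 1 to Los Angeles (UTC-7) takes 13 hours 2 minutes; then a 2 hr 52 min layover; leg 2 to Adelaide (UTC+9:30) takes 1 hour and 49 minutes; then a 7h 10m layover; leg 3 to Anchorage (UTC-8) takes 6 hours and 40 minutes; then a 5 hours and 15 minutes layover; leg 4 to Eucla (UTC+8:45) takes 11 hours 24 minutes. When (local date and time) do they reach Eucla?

Convert departure to UTC: 11:40 − 6:30 = 05:10 UTC on May 14.
Add 13 hours and 2 minutes leg 1 → 18:12 UTC.
Add 2 hours and 52 minutes layover in Los Angeles → 21:04 UTC.
Add 1 hour 49 minutes leg 2 → 22:53 UTC.
Add 7 hours and 10 minutes layover in Adelaide → 06:03 UTC (May 15).
Add 6 hours 40 minutes leg 3 → 12:43 UTC.
Add 5 hours 15 minutes layover in Anchorage → 17:58 UTC.
Add 11 hours 24 minutes leg 4 → 05:22 UTC (May 16).
Eucla is UTC+8:45, so local arrival = 05:22 + 8:45 = 14:07 on May 16.

14:07 on May 16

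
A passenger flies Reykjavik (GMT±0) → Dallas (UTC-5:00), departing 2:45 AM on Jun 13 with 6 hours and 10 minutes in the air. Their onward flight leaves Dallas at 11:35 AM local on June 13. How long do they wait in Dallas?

7 hours 40 minutes

Reykjavik is at UTC+0, so departure is already 2:45 AM UTC on Jun 13.
Add 6 hours and 10 minutes flight time → 8:55 AM UTC.
Dallas is UTC−5:00, so local arrival = 8:55 AM − 5:00 = 3:55 AM on Jun 13.
Layover = 11:35 AM − 3:55 AM = 7 hours 40 minutes.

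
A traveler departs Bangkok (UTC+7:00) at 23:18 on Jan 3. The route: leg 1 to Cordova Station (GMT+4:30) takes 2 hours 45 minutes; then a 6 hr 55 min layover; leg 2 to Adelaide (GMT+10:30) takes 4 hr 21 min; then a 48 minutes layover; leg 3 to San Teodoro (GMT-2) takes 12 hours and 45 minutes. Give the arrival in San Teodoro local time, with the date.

17:52 on Jan 4

Convert departure to UTC: 23:18 − 7:00 = 16:18 UTC on Jan 3.
Add 2 hours and 45 minutes leg 1 → 19:03 UTC.
Add 6 hours 55 minutes layover in Cordova Station → 01:58 UTC (Jan 4).
Add 4 hours 21 minutes leg 2 → 06:19 UTC.
Add 48 minutes layover in Adelaide → 07:07 UTC.
Add 12 hours 45 minutes leg 3 → 19:52 UTC.
San Teodoro is UTC−2:00, so local arrival = 19:52 − 2:00 = 17:52 on Jan 4.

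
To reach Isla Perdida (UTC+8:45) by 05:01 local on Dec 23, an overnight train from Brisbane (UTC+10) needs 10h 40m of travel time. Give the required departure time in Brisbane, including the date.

Target arrival in UTC: 05:01 − 8:45 = 20:16 on Dec 22.
Subtract 10 hours and 40 minutes → departure 09:36 UTC on Dec 22.
Brisbane is UTC+10:00: 09:36 + 10:00 = 19:36 on Dec 22.

19:36 on December 22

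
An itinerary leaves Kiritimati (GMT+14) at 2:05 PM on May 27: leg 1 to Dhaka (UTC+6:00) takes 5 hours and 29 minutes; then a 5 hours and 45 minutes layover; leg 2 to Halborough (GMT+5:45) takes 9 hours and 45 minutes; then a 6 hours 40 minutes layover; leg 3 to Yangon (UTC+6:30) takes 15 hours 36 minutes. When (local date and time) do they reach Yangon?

Convert departure to UTC: 2:05 PM − 14:00 = 12:05 AM UTC on May 27.
Add 5 hours and 29 minutes leg 1 → 5:34 AM UTC.
Add 5 hours and 45 minutes layover in Dhaka → 11:19 AM UTC.
Add 9 hours 45 minutes leg 2 → 9:04 PM UTC.
Add 6 hours and 40 minutes layover in Halborough → 3:44 AM UTC (May 28).
Add 15 hours 36 minutes leg 3 → 7:20 PM UTC.
Yangon is UTC+6:30, so local arrival = 7:20 PM + 6:30 = 1:50 AM on May 29.

1:50 AM on May 29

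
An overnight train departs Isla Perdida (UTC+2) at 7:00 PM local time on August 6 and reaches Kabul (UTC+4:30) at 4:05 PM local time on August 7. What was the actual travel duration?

18 hours 35 minutes

Departure in UTC: 7:00 PM − 2:00 = 5:00 PM on Aug 6.
Arrival in UTC: 4:05 PM − 4:30 = 11:35 AM on Aug 7.
Elapsed = 11:35 AM − 5:00 PM (+1 day) = 18 hours 35 minutes.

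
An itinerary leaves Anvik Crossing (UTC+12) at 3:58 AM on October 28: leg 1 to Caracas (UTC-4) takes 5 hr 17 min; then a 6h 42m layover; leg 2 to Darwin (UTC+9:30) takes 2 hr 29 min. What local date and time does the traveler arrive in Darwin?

3:56 PM on Oct 28

Convert departure to UTC: 3:58 AM − 12:00 = 3:58 PM UTC on Oct 27.
Add 5 hours 17 minutes leg 1 → 9:15 PM UTC.
Add 6 hours and 42 minutes layover in Caracas → 3:57 AM UTC (Oct 28).
Add 2 hours and 29 minutes leg 2 → 6:26 AM UTC.
Darwin is UTC+9:30, so local arrival = 6:26 AM + 9:30 = 3:56 PM on Oct 28.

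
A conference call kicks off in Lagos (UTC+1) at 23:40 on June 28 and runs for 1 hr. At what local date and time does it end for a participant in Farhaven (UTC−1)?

Convert start to UTC: 23:40 − 1:00 = 22:40 UTC on Jun 28.
Add 1 hour duration → 23:40 UTC.
Farhaven is UTC−1:00, so local end time = 23:40 − 1:00 = 22:40 on Jun 28.

22:40 on June 28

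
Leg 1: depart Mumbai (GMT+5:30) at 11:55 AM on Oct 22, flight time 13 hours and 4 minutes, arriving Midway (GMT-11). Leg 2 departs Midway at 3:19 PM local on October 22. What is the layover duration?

Convert departure to UTC: 11:55 AM − 5:30 = 6:25 AM UTC on Oct 22.
Add 13 hours 4 minutes flight time → 7:29 PM UTC.
Midway is UTC−11:00, so local arrival = 7:29 PM − 11:00 = 8:29 AM on Oct 22.
Layover = 3:19 PM − 8:29 AM = 6 hours 50 minutes.

6 hours 50 minutes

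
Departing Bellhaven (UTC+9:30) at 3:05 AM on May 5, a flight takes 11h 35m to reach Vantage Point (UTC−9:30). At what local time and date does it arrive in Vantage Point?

7:40 PM on May 4

Vantage Point is 19:00 behind Bellhaven.
After 11 hours and 35 minutes it is 2:40 PM in Bellhaven.
Shift by the zone difference: 2:40 PM − 19:00 = 7:40 PM on May 4 in Vantage Point.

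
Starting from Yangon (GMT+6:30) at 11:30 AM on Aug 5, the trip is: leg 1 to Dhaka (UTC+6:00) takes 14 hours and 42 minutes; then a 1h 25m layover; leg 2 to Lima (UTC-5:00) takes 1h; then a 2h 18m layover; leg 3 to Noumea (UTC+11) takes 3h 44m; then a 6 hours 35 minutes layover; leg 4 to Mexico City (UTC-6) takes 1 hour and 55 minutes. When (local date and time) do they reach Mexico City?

Convert departure to UTC: 11:30 AM − 6:30 = 5:00 AM UTC on Aug 5.
Add 14 hours 42 minutes leg 1 → 7:42 PM UTC.
Add 1 hour and 25 minutes layover in Dhaka → 9:07 PM UTC.
Add 1 hour leg 2 → 10:07 PM UTC.
Add 2 hours and 18 minutes layover in Lima → 12:25 AM UTC (Aug 6).
Add 3 hours 44 minutes leg 3 → 4:09 AM UTC.
Add 6 hours 35 minutes layover in Noumea → 10:44 AM UTC.
Add 1 hour 55 minutes leg 4 → 12:39 PM UTC.
Mexico City is UTC−6:00, so local arrival = 12:39 PM − 6:00 = 6:39 AM on Aug 6.

6:39 AM on August 6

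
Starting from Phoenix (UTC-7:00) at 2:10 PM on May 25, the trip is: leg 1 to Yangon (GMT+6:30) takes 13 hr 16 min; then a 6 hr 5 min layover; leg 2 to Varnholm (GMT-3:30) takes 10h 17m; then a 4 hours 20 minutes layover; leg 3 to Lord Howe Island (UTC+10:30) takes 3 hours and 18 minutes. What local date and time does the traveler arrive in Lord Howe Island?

8:56 PM on May 27

Convert departure to UTC: 2:10 PM + 7:00 = 9:10 PM UTC on May 25.
Add 13 hours and 16 minutes leg 1 → 10:26 AM UTC (May 26).
Add 6 hours 5 minutes layover in Yangon → 4:31 PM UTC.
Add 10 hours and 17 minutes leg 2 → 2:48 AM UTC (May 27).
Add 4 hours 20 minutes layover in Varnholm → 7:08 AM UTC.
Add 3 hours 18 minutes leg 3 → 10:26 AM UTC.
Lord Howe Island is UTC+10:30, so local arrival = 10:26 AM + 10:30 = 8:56 PM on May 27.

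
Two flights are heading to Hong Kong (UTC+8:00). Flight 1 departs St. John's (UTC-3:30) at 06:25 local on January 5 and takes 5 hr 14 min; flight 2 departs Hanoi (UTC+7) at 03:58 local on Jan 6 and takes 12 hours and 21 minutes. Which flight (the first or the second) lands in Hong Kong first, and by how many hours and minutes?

Flight 1 in UTC: 06:25 + 3:30 = 09:55 on Jan 5.
+5 hours and 14 minutes → arrive 15:09 UTC on Jan 5.
Flight 2 in UTC: 03:58 − 7:00 = 20:58 on Jan 5.
+12 hours and 21 minutes → arrive 09:19 UTC on Jan 6.
Flight 1 lands earlier by 18 hours 10 minutes.

the first, by 18 hours 10 minutes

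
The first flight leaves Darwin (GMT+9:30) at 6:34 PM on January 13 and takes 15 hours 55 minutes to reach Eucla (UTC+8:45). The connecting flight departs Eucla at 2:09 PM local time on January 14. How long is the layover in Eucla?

Convert departure to UTC: 6:34 PM − 9:30 = 9:04 AM UTC on Jan 13.
Add 15 hours 55 minutes flight time → 12:59 AM UTC (Jan 14).
Eucla is UTC+8:45, so local arrival = 12:59 AM + 8:45 = 9:44 AM on Jan 14.
Layover = 2:09 PM − 9:44 AM = 4 hours 25 minutes.

4 hours 25 minutes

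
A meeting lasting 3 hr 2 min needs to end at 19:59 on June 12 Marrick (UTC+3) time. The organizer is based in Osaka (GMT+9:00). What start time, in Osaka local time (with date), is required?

22:57 on June 12

Target end time in UTC: 19:59 − 3:00 = 16:59 on Jun 12.
Subtract 3 hours and 2 minutes → start 13:57 UTC on Jun 12.
Osaka is UTC+9:00: 13:57 + 9:00 = 22:57 on Jun 12.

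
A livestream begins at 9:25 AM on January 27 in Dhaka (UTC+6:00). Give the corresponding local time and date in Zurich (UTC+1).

4:25 AM on January 27

In UTC: 9:25 AM − 6:00 = 3:25 AM on Jan 27.
Zurich is UTC+1:00: 3:25 AM + 1:00 = 4:25 AM on Jan 27.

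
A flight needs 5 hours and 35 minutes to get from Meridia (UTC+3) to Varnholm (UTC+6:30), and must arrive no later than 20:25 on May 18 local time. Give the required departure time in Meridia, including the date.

Target arrival in UTC: 20:25 − 6:30 = 13:55 on May 18.
Subtract 5 hours 35 minutes → departure 08:20 UTC on May 18.
Meridia is UTC+3:00: 08:20 + 3:00 = 11:20 on May 18.

11:20 on May 18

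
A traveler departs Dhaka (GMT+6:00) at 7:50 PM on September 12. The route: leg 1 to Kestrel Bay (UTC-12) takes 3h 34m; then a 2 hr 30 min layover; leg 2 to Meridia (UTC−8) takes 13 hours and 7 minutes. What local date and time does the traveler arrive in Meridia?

Convert departure to UTC: 7:50 PM − 6:00 = 1:50 PM UTC on Sep 12.
Add 3 hours 34 minutes leg 1 → 5:24 PM UTC.
Add 2 hours and 30 minutes layover in Kestrel Bay → 7:54 PM UTC.
Add 13 hours 7 minutes leg 2 → 9:01 AM UTC (Sep 13).
Meridia is UTC−8:00, so local arrival = 9:01 AM − 8:00 = 1:01 AM on Sep 13.

1:01 AM on Sep 13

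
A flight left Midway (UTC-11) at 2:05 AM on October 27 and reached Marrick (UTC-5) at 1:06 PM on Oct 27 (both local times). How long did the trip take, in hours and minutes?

Marrick is 6:00 ahead of Midway.
Clock-face elapsed time (ignoring zones) is 11 hours 1 minute.
Actual elapsed = 11 hours 1 minute − 6:00 = 5 hours 1 minute.

5 hours 1 minute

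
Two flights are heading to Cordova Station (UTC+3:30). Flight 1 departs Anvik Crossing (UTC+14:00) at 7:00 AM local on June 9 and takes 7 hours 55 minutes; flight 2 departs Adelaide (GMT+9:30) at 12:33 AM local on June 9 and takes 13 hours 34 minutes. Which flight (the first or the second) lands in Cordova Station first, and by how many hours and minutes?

Flight 1 in UTC: 7:00 AM − 14:00 = 5:00 PM on Jun 8.
+7 hours and 55 minutes → arrive 12:55 AM UTC on Jun 9.
Flight 2 in UTC: 12:33 AM − 9:30 = 3:03 PM on Jun 8.
+13 hours 34 minutes → arrive 4:37 AM UTC on Jun 9.
Flight 1 lands earlier by 3 hours 42 minutes.

the first, by 3 hours 42 minutes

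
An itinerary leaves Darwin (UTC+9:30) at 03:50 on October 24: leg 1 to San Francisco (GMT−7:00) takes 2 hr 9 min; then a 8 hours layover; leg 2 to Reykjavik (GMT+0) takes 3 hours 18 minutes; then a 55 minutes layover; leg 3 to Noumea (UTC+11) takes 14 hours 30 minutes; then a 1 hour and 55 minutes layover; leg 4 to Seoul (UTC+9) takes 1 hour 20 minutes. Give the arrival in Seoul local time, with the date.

Convert departure to UTC: 03:50 − 9:30 = 18:20 UTC on Oct 23.
Add 2 hours 9 minutes leg 1 → 20:29 UTC.
Add 8 hours layover in San Francisco → 04:29 UTC (Oct 24).
Add 3 hours and 18 minutes leg 2 → 07:47 UTC.
Add 55 minutes layover in Reykjavik → 08:42 UTC.
Add 14 hours 30 minutes leg 3 → 23:12 UTC.
Add 1 hour 55 minutes layover in Noumea → 01:07 UTC (Oct 25).
Add 1 hour 20 minutes leg 4 → 02:27 UTC.
Seoul is UTC+9:00, so local arrival = 02:27 + 9:00 = 11:27 on Oct 25.

11:27 on October 25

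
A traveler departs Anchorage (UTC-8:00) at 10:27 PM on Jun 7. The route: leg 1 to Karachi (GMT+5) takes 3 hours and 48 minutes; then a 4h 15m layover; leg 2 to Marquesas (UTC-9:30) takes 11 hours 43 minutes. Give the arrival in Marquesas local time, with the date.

Convert departure to UTC: 10:27 PM + 8:00 = 6:27 AM UTC on Jun 8.
Add 3 hours 48 minutes leg 1 → 10:15 AM UTC.
Add 4 hours and 15 minutes layover in Karachi → 2:30 PM UTC.
Add 11 hours and 43 minutes leg 2 → 2:13 AM UTC (Jun 9).
Marquesas is UTC−9:30, so local arrival = 2:13 AM − 9:30 = 4:43 PM on Jun 8.

4:43 PM on Jun 8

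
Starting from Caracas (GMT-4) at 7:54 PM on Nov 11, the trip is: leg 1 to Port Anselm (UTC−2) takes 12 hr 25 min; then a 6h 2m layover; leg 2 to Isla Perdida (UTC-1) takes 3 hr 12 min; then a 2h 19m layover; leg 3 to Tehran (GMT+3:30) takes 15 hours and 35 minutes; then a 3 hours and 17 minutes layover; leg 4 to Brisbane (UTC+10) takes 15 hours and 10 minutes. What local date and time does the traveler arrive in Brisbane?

Convert departure to UTC: 7:54 PM + 4:00 = 11:54 PM UTC on Nov 11.
Add 12 hours 25 minutes leg 1 → 12:19 PM UTC (Nov 12).
Add 6 hours 2 minutes layover in Port Anselm → 6:21 PM UTC.
Add 3 hours 12 minutes leg 2 → 9:33 PM UTC.
Add 2 hours and 19 minutes layover in Isla Perdida → 11:52 PM UTC.
Add 15 hours 35 minutes leg 3 → 3:27 PM UTC (Nov 13).
Add 3 hours and 17 minutes layover in Tehran → 6:44 PM UTC.
Add 15 hours 10 minutes leg 4 → 9:54 AM UTC (Nov 14).
Brisbane is UTC+10:00, so local arrival = 9:54 AM + 10:00 = 7:54 PM on Nov 14.

7:54 PM on Nov 14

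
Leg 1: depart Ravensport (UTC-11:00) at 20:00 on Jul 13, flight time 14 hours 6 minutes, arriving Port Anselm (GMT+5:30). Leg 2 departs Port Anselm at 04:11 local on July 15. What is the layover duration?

1 hour 35 minutes

Convert departure to UTC: 20:00 + 11:00 = 07:00 UTC on Jul 14.
Add 14 hours and 6 minutes flight time → 21:06 UTC.
Port Anselm is UTC+5:30, so local arrival = 21:06 + 5:30 = 02:36 on Jul 15.
Layover = 04:11 − 02:36 = 1 hour 35 minutes.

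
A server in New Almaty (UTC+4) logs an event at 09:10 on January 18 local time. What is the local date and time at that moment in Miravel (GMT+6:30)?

11:40 on Jan 18

In UTC: 09:10 − 4:00 = 05:10 on Jan 18.
Miravel is UTC+6:30: 05:10 + 6:30 = 11:40 on Jan 18.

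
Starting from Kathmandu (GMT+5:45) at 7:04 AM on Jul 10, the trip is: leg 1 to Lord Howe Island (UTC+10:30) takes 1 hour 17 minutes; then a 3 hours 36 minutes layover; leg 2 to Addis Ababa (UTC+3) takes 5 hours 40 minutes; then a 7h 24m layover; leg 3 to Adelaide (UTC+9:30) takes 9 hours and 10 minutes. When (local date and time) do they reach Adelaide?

1:56 PM on Jul 11

Convert departure to UTC: 7:04 AM − 5:45 = 1:19 AM UTC on Jul 10.
Add 1 hour and 17 minutes leg 1 → 2:36 AM UTC.
Add 3 hours 36 minutes layover in Lord Howe Island → 6:12 AM UTC.
Add 5 hours and 40 minutes leg 2 → 11:52 AM UTC.
Add 7 hours 24 minutes layover in Addis Ababa → 7:16 PM UTC.
Add 9 hours 10 minutes leg 3 → 4:26 AM UTC (Jul 11).
Adelaide is UTC+9:30, so local arrival = 4:26 AM + 9:30 = 1:56 PM on Jul 11.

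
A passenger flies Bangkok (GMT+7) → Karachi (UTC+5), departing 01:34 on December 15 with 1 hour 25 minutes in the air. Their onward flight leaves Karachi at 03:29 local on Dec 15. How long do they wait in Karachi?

2 hours 30 minutes

Convert departure to UTC: 01:34 − 7:00 = 18:34 UTC on Dec 14.
Add 1 hour and 25 minutes flight time → 19:59 UTC.
Karachi is UTC+5:00, so local arrival = 19:59 + 5:00 = 00:59 on Dec 15.
Layover = 03:29 − 00:59 = 2 hours 30 minutes.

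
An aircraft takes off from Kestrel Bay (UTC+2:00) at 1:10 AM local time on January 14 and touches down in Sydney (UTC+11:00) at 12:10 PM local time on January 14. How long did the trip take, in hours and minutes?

2 hours

Sydney is 9:00 ahead of Kestrel Bay.
Clock-face elapsed time (ignoring zones) is 11 hours.
Actual elapsed = 11 hours − 9:00 = 2 hours.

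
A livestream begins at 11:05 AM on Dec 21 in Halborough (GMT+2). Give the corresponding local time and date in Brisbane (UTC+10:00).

7:05 PM on December 21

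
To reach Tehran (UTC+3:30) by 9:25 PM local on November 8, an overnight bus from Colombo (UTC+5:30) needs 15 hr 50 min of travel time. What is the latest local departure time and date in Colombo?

Target arrival in UTC: 9:25 PM − 3:30 = 5:55 PM on Nov 8.
Subtract 15 hours and 50 minutes → departure 2:05 AM UTC on Nov 8.
Colombo is UTC+5:30: 2:05 AM + 5:30 = 7:35 AM on Nov 8.

7:35 AM on Nov 8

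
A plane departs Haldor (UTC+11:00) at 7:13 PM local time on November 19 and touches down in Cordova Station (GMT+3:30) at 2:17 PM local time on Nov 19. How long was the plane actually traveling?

2 hours 34 minutes

Cordova Station is 7:30 behind Haldor.
Clock-face elapsed time (ignoring zones) is −4 hours 56 minutes.
Actual elapsed = −4 hours 56 minutes + 7:30 = 2 hours 34 minutes.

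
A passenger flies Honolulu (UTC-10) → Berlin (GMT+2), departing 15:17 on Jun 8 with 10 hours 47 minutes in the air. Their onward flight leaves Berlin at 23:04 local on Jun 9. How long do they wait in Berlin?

9 hours

Convert departure to UTC: 15:17 + 10:00 = 01:17 UTC on Jun 9.
Add 10 hours 47 minutes flight time → 12:04 UTC.
Berlin is UTC+2:00, so local arrival = 12:04 + 2:00 = 14:04 on Jun 9.
Layover = 23:04 − 14:04 = 9 hours.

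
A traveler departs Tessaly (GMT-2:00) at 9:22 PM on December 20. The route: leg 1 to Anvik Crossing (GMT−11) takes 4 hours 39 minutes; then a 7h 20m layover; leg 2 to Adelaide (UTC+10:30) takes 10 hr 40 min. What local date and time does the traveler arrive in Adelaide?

8:31 AM on December 22

Convert departure to UTC: 9:22 PM + 2:00 = 11:22 PM UTC on Dec 20.
Add 4 hours 39 minutes leg 1 → 4:01 AM UTC (Dec 21).
Add 7 hours and 20 minutes layover in Anvik Crossing → 11:21 AM UTC.
Add 10 hours and 40 minutes leg 2 → 10:01 PM UTC.
Adelaide is UTC+10:30, so local arrival = 10:01 PM + 10:30 = 8:31 AM on Dec 22.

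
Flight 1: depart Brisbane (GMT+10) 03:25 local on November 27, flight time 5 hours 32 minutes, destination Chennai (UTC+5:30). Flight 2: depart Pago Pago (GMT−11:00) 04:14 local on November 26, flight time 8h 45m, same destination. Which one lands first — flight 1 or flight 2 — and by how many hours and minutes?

the first, by 1 hour 2 minutes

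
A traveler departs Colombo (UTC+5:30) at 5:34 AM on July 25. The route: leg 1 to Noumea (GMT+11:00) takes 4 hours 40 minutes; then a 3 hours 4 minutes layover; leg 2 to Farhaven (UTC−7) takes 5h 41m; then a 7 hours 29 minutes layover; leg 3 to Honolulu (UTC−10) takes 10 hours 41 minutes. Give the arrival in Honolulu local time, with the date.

9:39 PM on July 25

Convert departure to UTC: 5:34 AM − 5:30 = 12:04 AM UTC on Jul 25.
Add 4 hours 40 minutes leg 1 → 4:44 AM UTC.
Add 3 hours and 4 minutes layover in Noumea → 7:48 AM UTC.
Add 5 hours 41 minutes leg 2 → 1:29 PM UTC.
Add 7 hours 29 minutes layover in Farhaven → 8:58 PM UTC.
Add 10 hours 41 minutes leg 3 → 7:39 AM UTC (Jul 26).
Honolulu is UTC−10:00, so local arrival = 7:39 AM − 10:00 = 9:39 PM on Jul 25.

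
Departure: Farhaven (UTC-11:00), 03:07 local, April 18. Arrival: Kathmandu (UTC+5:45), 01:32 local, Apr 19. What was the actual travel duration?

Departure in UTC: 03:07 + 11:00 = 14:07 on Apr 18.
Arrival in UTC: 01:32 − 5:45 = 19:47 on Apr 18.
Elapsed = 19:47 − 14:07 = 5 hours 40 minutes.

5 hours 40 minutes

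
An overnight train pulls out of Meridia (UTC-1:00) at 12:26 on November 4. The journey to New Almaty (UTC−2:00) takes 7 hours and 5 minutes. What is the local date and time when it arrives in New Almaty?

18:31 on November 4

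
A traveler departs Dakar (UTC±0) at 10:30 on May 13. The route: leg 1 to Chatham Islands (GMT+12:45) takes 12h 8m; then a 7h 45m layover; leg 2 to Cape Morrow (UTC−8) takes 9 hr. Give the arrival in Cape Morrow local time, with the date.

Dakar is at UTC+0, so departure is already 10:30 UTC on May 13.
Add 12 hours 8 minutes leg 1 → 22:38 UTC.
Add 7 hours 45 minutes layover in Chatham Islands → 06:23 UTC (May 14).
Add 9 hours leg 2 → 15:23 UTC.
Cape Morrow is UTC−8:00, so local arrival = 15:23 − 8:00 = 07:23 on May 14.

07:23 on May 14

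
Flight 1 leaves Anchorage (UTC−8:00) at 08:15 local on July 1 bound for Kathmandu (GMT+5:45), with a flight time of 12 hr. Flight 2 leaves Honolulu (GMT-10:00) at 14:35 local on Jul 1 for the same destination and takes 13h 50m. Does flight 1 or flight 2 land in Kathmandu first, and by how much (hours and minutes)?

the first, by 10 hours 10 minutes

Flight 1 in UTC: 08:15 + 8:00 = 16:15 on Jul 1.
+12 hours → arrive 04:15 UTC on Jul 2.
Flight 2 in UTC: 14:35 + 10:00 = 00:35 on Jul 2.
+13 hours and 50 minutes → arrive 14:25 UTC on Jul 2.
Flight 1 lands earlier by 10 hours 10 minutes.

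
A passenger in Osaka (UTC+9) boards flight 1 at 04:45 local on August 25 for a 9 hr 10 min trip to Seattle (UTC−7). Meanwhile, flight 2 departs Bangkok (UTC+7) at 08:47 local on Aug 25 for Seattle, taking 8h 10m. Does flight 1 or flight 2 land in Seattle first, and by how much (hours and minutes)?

the first, by 5 hours 2 minutes

Flight 1 in UTC: 04:45 − 9:00 = 19:45 on Aug 24.
+9 hours and 10 minutes → arrive 04:55 UTC on Aug 25.
Flight 2 in UTC: 08:47 − 7:00 = 01:47 on Aug 25.
+8 hours and 10 minutes → arrive 09:57 UTC on Aug 25.
Flight 1 lands earlier by 5 hours 2 minutes.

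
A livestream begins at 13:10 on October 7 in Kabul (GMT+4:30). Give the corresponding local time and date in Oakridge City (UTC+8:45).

17:25 on October 7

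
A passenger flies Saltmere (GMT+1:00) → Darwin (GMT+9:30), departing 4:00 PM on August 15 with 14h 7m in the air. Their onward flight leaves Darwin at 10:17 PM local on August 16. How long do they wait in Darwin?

7 hours 40 minutes

Convert departure to UTC: 4:00 PM − 1:00 = 3:00 PM UTC on Aug 15.
Add 14 hours 7 minutes flight time → 5:07 AM UTC (Aug 16).
Darwin is UTC+9:30, so local arrival = 5:07 AM + 9:30 = 2:37 PM on Aug 16.
Layover = 10:17 PM − 2:37 PM = 7 hours 40 minutes.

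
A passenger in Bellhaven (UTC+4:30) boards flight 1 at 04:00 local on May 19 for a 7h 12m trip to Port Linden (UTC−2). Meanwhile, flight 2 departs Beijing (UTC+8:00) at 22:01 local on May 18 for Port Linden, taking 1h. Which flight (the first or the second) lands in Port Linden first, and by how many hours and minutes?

the second, by 15 hours 41 minutes

Flight 1 in UTC: 04:00 − 4:30 = 23:30 on May 18.
+7 hours and 12 minutes → arrive 06:42 UTC on May 19.
Flight 2 in UTC: 22:01 − 8:00 = 14:01 on May 18.
+1 hour → arrive 15:01 UTC on May 18.
Flight 2 lands earlier by 15 hours 41 minutes.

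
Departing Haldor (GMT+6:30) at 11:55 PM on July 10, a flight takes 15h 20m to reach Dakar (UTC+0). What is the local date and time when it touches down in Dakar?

Dakar is 6:30 behind Haldor.
After 15 hours and 20 minutes it is 3:15 PM (Jul 11) in Haldor.
Shift by the zone difference: 3:15 PM − 6:30 = 8:45 AM on Jul 11 in Dakar.

8:45 AM on Jul 11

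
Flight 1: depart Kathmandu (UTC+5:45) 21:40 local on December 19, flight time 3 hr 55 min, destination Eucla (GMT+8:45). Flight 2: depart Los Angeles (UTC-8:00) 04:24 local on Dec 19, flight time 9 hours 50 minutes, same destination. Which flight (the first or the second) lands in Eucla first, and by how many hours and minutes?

the first, by 2 hours 24 minutes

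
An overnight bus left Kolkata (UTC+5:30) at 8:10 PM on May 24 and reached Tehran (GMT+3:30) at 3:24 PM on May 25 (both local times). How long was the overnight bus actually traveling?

Departure in UTC: 8:10 PM − 5:30 = 2:40 PM on May 24.
Arrival in UTC: 3:24 PM − 3:30 = 11:54 AM on May 25.
Elapsed = 11:54 AM − 2:40 PM (+1 day) = 21 hours 14 minutes.

21 hours 14 minutes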